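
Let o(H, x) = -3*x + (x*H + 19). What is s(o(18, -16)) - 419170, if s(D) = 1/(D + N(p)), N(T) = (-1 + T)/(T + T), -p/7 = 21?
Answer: -13586557357/32413 ≈ -4.1917e+5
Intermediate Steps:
p = -147 (p = -7*21 = -147)
o(H, x) = 19 - 3*x + H*x (o(H, x) = -3*x + (H*x + 19) = -3*x + (19 + H*x) = 19 - 3*x + H*x)
N(T) = (-1 + T)/(2*T) (N(T) = (-1 + T)/((2*T)) = (-1 + T)*(1/(2*T)) = (-1 + T)/(2*T))
s(D) = 1/(74/147 + D) (s(D) = 1/(D + (½)*(-1 - 147)/(-147)) = 1/(D + (½)*(-1/147)*(-148)) = 1/(D + 74/147) = 1/(74/147 + D))
s(o(18, -16)) - 419170 = 147/(74 + 147*(19 - 3*(-16) + 18*(-16))) - 419170 = 147/(74 + 147*(19 + 48 - 288)) - 419170 = 147/(74 + 147*(-221)) - 419170 = 147/(74 - 32487) - 419170 = 147/(-32413) - 419170 = 147*(-1/32413) - 419170 = -147/32413 - 419170 = -13586557357/32413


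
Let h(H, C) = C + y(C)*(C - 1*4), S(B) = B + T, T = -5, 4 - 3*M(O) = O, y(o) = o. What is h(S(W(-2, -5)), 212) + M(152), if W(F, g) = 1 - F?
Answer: 132776/3 ≈ 44259.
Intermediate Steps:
M(O) = 4/3 - O/3
S(B) = -5 + B (S(B) = B - 5 = -5 + B)
h(H, C) = C + C*(-4 + C) (h(H, C) = C + C*(C - 1*4) = C + C*(C - 4) = C + C*(-4 + C))
h(S(W(-2, -5)), 212) + M(152) = 212*(-3 + 212) + (4/3 - ⅓*152) = 212*209 + (4/3 - 152/3) = 44308 - 148/3 = 132776/3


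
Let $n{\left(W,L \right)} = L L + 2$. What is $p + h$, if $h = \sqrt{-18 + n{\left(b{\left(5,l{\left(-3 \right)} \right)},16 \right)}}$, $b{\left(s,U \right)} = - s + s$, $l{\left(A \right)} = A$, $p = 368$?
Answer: $368 + 4 \sqrt{15} \approx 383.49$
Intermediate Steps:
$b{\left(s,U \right)} = 0$
$n{\left(W,L \right)} = 2 + L^{2}$ ($n{\left(W,L \right)} = L^{2} + 2 = 2 + L^{2}$)
$h = 4 \sqrt{15}$ ($h = \sqrt{-18 + \left(2 + 16^{2}\right)} = \sqrt{-18 + \left(2 + 256\right)} = \sqrt{-18 + 258} = \sqrt{240} = 4 \sqrt{15} \approx 15.492$)
$p + h = 368 + 4 \sqrt{15}$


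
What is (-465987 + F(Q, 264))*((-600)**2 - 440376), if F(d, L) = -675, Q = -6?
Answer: 37508424912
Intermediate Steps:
(-465987 + F(Q, 264))*((-600)**2 - 440376) = (-465987 - 675)*((-600)**2 - 440376) = -466662*(360000 - 440376) = -466662*(-80376) = 37508424912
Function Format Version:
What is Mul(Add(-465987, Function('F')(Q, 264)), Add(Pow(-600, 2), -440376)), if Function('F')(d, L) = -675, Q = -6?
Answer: 37508424912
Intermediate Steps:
Mul(Add(-465987, Function('F')(Q, 264)), Add(Pow(-600, 2), -440376)) = Mul(Add(-465987, -675), Add(Pow(-600, 2), -440376)) = Mul(-466662, Add(360000, -440376)) = Mul(-466662, -80376) = 37508424912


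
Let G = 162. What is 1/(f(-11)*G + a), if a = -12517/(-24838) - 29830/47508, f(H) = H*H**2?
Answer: -147500463/31804363115474 ≈ -4.6377e-6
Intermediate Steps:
f(H) = H**3
a = -18282488/147500463 (a = -12517*(-1/24838) - 29830*1/47508 = 12517/24838 - 14915/23754 = -18282488/147500463 ≈ -0.12395)
1/(f(-11)*G + a) = 1/((-11)**3*162 - 18282488/147500463) = 1/(-1331*162 - 18282488/147500463) = 1/(-215622 - 18282488/147500463) = 1/(-31804363115474/147500463) = -147500463/31804363115474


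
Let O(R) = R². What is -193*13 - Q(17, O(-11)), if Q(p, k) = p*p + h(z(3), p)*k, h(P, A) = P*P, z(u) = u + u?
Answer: -7154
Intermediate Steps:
z(u) = 2*u
h(P, A) = P²
Q(p, k) = p² + 36*k (Q(p, k) = p*p + (2*3)²*k = p² + 6²*k = p² + 36*k)
-193*13 - Q(17, O(-11)) = -193*13 - (17² + 36*(-11)²) = -2509 - (289 + 36*121) = -2509 - (289 + 4356) = -2509 - 1*4645 = -2509 - 4645 = -7154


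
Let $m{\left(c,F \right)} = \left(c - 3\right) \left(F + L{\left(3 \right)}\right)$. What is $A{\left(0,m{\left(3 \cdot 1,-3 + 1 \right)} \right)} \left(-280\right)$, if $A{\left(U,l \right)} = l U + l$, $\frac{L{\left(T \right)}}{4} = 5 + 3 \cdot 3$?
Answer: $0$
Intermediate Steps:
$L{\left(T \right)} = 56$ ($L{\left(T \right)} = 4 \left(5 + 3 \cdot 3\right) = 4 \left(5 + 9\right) = 4 \cdot 14 = 56$)
$m{\left(c,F \right)} = \left(-3 + c\right) \left(56 + F\right)$ ($m{\left(c,F \right)} = \left(c - 3\right) \left(F + 56\right) = \left(-3 + c\right) \left(56 + F\right)$)
$A{\left(U,l \right)} = l + U l$ ($A{\left(U,l \right)} = U l + l = l + U l$)
$A{\left(0,m{\left(3 \cdot 1,-3 + 1 \right)} \right)} \left(-280\right) = \left(-168 - 3 \left(-3 + 1\right) + 56 \cdot 3 \cdot 1 + \left(-3 + 1\right) 3 \cdot 1\right) \left(1 + 0\right) \left(-280\right) = \left(-168 - -6 + 56 \cdot 3 - 6\right) 1 \left(-280\right) = \left(-168 + 6 + 168 - 6\right) 1 \left(-280\right) = 0 \cdot 1 \left(-280\right) = 0 \left(-280\right) = 0$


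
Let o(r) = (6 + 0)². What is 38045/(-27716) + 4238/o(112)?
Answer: 29022697/249444 ≈ 116.35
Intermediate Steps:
o(r) = 36 (o(r) = 6² = 36)
38045/(-27716) + 4238/o(112) = 38045/(-27716) + 4238/36 = 38045*(-1/27716) + 4238*(1/36) = -38045/27716 + 2119/18 = 29022697/249444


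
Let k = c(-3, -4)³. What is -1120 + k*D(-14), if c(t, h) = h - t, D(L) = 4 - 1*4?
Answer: -1120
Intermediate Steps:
D(L) = 0 (D(L) = 4 - 4 = 0)
k = -1 (k = (-4 - 1*(-3))³ = (-4 + 3)³ = (-1)³ = -1)
-1120 + k*D(-14) = -1120 - 1*0 = -1120 + 0 = -1120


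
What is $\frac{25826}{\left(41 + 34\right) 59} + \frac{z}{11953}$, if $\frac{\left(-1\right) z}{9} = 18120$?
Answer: $- \frac{412930822}{52892025} \approx -7.8071$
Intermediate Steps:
$z = -163080$ ($z = \left(-9\right) 18120 = -163080$)
$\frac{25826}{\left(41 + 34\right) 59} + \frac{z}{11953} = \frac{25826}{\left(41 + 34\right) 59} - \frac{163080}{11953} = \frac{25826}{75 \cdot 59} - \frac{163080}{11953} = \frac{25826}{4425} - \frac{163080}{11953} = - \frac{412930822}{52892025}$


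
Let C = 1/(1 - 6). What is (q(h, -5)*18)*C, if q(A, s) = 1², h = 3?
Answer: -18/5 ≈ -3.6000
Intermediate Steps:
C = -⅕ (C = 1/(-5) = -⅕ ≈ -0.20000)
q(A, s) = 1
(q(h, -5)*18)*C = (1*18)*(-⅕) = 18*(-⅕) = -18/5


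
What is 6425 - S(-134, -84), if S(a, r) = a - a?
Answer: 6425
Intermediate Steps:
S(a, r) = 0
6425 - S(-134, -84) = 6425 - 1*0 = 6425 + 0 = 6425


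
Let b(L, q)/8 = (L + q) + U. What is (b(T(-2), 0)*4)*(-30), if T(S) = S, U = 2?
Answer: 0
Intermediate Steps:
b(L, q) = 16 + 8*L + 8*q (b(L, q) = 8*((L + q) + 2) = 8*(2 + L + q) = 16 + 8*L + 8*q)
(b(T(-2), 0)*4)*(-30) = ((16 + 8*(-2) + 8*0)*4)*(-30) = ((16 - 16 + 0)*4)*(-30) = (0*4)*(-30) = 0*(-30) = 0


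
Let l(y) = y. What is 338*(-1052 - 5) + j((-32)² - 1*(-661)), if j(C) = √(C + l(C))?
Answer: -357266 + √3370 ≈ -3.5721e+5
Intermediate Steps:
j(C) = √2*√C (j(C) = √(C + C) = √(2*C) = √2*√C)
338*(-1052 - 5) + j((-32)² - 1*(-661)) = 338*(-1052 - 5) + √2*√((-32)² - 1*(-661)) = 338*(-1057) + √2*√(1024 + 661) = -357266 + √2*√1685 = -357266 + √3370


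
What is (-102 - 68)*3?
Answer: -510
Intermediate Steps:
(-102 - 68)*3 = -170*3 = -510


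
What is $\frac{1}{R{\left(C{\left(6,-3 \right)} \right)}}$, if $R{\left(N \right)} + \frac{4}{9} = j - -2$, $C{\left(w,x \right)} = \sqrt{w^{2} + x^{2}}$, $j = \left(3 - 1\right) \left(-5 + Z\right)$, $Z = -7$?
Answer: $- \frac{9}{202} \approx -0.044554$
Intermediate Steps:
$j = -24$ ($j = \left(3 - 1\right) \left(-5 - 7\right) = 2 \left(-12\right) = -24$)
$R{\left(N \right)} = - \frac{202}{9}$ ($R{\left(N \right)} = - \frac{4}{9} - 22 = - \frac{202}{9}$)
$\frac{1}{R{\left(C{\left(6,-3 \right)} \right)}} = \frac{1}{- \frac{202}{9}} = - \frac{9}{202}$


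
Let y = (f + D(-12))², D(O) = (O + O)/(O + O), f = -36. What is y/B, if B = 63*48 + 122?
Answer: 1225/3146 ≈ 0.38938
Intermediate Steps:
D(O) = 1 (D(O) = (2*O)/((2*O)) = (2*O)*(1/(2*O)) = 1)
y = 1225 (y = (-36 + 1)² = (-35)² = 1225)
B = 3146 (B = 3024 + 122 = 3146)
y/B = 1225/3146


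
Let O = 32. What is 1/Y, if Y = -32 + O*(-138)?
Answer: -1/4448 ≈ -0.00022482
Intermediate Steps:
Y = -4448 (Y = -32 + 32*(-138) = -32 - 4416 = -4448)
1/Y = 1/(-4448) = -1/4448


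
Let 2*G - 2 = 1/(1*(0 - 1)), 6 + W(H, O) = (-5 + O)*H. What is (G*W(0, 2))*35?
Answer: -105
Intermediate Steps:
W(H, O) = -6 + H*(-5 + O) (W(H, O) = -6 + (-5 + O)*H = -6 + H*(-5 + O))
G = ½ (G = 1 + 1/(2*((1*(0 - 1)))) = 1 + 1/(2*((1*(-1)))) = 1 + (½)/(-1) = 1 + (½)*(-1) = 1 - ½ = ½ ≈ 0.50000)
(G*W(0, 2))*35 = ((-6 - 5*0 + 0*2)/2)*35 = ((-6 + 0 + 0)/2)*35 = ((½)*(-6))*35 = -3*35 = -105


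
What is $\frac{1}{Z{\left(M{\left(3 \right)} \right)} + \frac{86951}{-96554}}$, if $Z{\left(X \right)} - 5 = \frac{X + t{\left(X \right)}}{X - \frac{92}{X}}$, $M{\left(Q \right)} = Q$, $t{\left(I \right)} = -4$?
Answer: $\frac{8013982}{33142639} \approx 0.2418$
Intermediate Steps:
$Z{\left(X \right)} = 5 + \frac{-4 + X}{X - \frac{92}{X}}$ ($Z{\left(X \right)} = 5 + \frac{X - 4}{X - \frac{92}{X}} = 5 + \frac{-4 + X}{X - \frac{92}{X}}$)
$\frac{1}{Z{\left(M{\left(3 \right)} \right)} + \frac{86951}{-96554}} = \frac{1}{\frac{2 \left(-230 - 6 + 3 \cdot 3^{2}\right)}{-92 + 3^{2}} + \frac{86951}{-96554}} = \frac{1}{\frac{2 \left(-230 - 6 + 3 \cdot 9\right)}{-92 + 9} + 86951 \left(- \frac{1}{96554}\right)} = \frac{1}{\frac{2 \left(-230 - 6 + 27\right)}{-83} - \frac{86951}{96554}} = \frac{1}{2 \left(- \frac{1}{83}\right) \left(-209\right) - \frac{86951}{96554}} = \frac{1}{\frac{418}{83} - \frac{86951}{96554}} = \frac{1}{\frac{33142639}{8013982}} = \frac{8013982}{33142639}$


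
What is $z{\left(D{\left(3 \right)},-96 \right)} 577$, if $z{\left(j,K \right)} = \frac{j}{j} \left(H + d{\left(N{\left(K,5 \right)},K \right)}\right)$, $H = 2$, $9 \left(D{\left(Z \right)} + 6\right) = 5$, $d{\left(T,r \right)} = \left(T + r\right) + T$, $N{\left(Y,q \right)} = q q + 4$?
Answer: $-20772$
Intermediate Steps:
$N{\left(Y,q \right)} = 4 + q^{2}$ ($N{\left(Y,q \right)} = q^{2} + 4 = 4 + q^{2}$)
$d{\left(T,r \right)} = r + 2 T$
$D{\left(Z \right)} = - \frac{49}{9}$ ($D{\left(Z \right)} = -6 + \frac{1}{9} \cdot 5 = -6 + \frac{5}{9} = - \frac{49}{9}$)
$z{\left(j,K \right)} = 60 + K$ ($z{\left(j,K \right)} = \frac{j}{j} \left(2 + \left(K + 2 \left(4 + 5^{2}\right)\right)\right) = 1 \left(2 + \left(K + 2 \left(4 + 25\right)\right)\right) = 1 \left(2 + \left(K + 2 \cdot 29\right)\right) = 1 \left(2 + \left(K + 58\right)\right) = 1 \left(2 + \left(58 + K\right)\right) = 1 \left(60 + K\right) = 60 + K$)
$z{\left(D{\left(3 \right)},-96 \right)} 577 = \left(60 - 96\right) 577 = \left(-36\right) 577 = -20772$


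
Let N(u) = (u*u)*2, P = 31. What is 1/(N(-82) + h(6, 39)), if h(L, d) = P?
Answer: 1/13479 ≈ 7.4190e-5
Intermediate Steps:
h(L, d) = 31
N(u) = 2*u**2 (N(u) = u**2*2 = 2*u**2)
1/(N(-82) + h(6, 39)) = 1/(2*(-82)**2 + 31) = 1/(2*6724 + 31) = 1/(13448 + 31) = 1/13479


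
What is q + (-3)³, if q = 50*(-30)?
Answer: -1527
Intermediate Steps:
q = -1500
q + (-3)³ = -1500 + (-3)³ = -1500 - 27 = -1527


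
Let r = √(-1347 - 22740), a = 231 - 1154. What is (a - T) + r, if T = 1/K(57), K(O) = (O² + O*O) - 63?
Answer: -5939506/6435 + I*√24087 ≈ -923.0 + 155.2*I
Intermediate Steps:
a = -923
K(O) = -63 + 2*O² (K(O) = (O² + O²) - 63 = 2*O² - 63 = -63 + 2*O²)
T = 1/6435 (T = 1/(-63 + 2*57²) = 1/(-63 + 2*3249) = 1/(-63 + 6498) = 1/6435 ≈ 0.00015540)
r = I*√24087 (r = √(-24087) = I*√24087 ≈ 155.2*I)
(a - T) + r = (-923 - 1*1/6435) + I*√24087 = (-923 - 1/6435) + I*√24087 = -5939506/6435 + I*√24087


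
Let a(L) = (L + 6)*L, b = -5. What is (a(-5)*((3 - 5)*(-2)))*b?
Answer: 100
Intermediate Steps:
a(L) = L*(6 + L) (a(L) = (6 + L)*L = L*(6 + L))
(a(-5)*((3 - 5)*(-2)))*b = ((-5*(6 - 5))*((3 - 5)*(-2)))*(-5) = ((-5*1)*(-2*(-2)))*(-5) = -5*4*(-5) = -20*(-5) = 100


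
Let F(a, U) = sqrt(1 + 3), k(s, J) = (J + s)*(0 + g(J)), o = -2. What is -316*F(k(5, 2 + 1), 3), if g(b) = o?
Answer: -632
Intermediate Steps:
g(b) = -2
k(s, J) = -2*J - 2*s (k(s, J) = (J + s)*(0 - 2) = (J + s)*(-2) = -2*J - 2*s)
F(a, U) = 2 (F(a, U) = sqrt(4) = 2)
-316*F(k(5, 2 + 1), 3) = -316*2 = -632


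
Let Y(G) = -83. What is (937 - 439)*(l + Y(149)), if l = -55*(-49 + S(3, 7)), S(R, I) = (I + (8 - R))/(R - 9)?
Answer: 1355556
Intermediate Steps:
S(R, I) = (8 + I - R)/(-9 + R)
l = 2805 (l = -55*(-49 + (8 + 7 - 1*3)/(-9 + 3)) = -55*(-49 + (8 + 7 - 3)/(-6)) = -55*(-49 - 1/6*12) = -55*(-49 - 2) = -55*(-51) = 2805)
(937 - 439)*(l + Y(149)) = (937 - 439)*(2805 - 83) = 498*2722 = 1355556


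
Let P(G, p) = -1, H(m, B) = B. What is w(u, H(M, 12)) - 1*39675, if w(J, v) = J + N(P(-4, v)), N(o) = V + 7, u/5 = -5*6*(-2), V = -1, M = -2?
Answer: -39369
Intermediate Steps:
u = 300 (u = 5*(-5*6*(-2)) = 5*(-30*(-2)) = 5*60 = 300)
N(o) = 6 (N(o) = -1 + 7 = 6)
w(J, v) = 6 + J (w(J, v) = J + 6 = 6 + J)
w(u, H(M, 12)) - 1*39675 = (6 + 300) - 1*39675 = 306 - 39675 = -39369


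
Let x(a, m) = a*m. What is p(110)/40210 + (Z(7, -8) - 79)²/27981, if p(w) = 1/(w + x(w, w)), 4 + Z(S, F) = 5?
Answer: 331891734709/1526407386900 ≈ 0.21743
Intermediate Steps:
Z(S, F) = 1 (Z(S, F) = -4 + 5 = 1)
p(w) = 1/(w + w²) (p(w) = 1/(w + w*w) = 1/(w + w²))
p(110)/40210 + (Z(7, -8) - 79)²/27981 = (1/(110*(1 + 110)))/40210 + (1 - 79)²/27981 = ((1/110)/111)*(1/40210) + (-78)²*(1/27981) = ((1/110)*(1/111))*(1/40210) + 6084*(1/27981) = (1/12210)*(1/40210) + 676/3109 = 1/490964100 + 676/3109 = 331891734709/1526407386900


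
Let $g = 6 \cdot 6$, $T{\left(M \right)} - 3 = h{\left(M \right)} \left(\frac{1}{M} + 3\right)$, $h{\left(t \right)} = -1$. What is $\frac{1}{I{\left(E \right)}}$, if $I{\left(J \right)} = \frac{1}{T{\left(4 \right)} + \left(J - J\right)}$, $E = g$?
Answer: $- \frac{1}{4} \approx -0.25$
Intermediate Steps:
$T{\left(M \right)} = - \frac{1}{M}$ ($T{\left(M \right)} = 3 - \left(\frac{1}{M} + 3\right) = 3 - \left(3 + \frac{1}{M}\right) = - \frac{1}{M}$)
$g = 36$
$E = 36$
$I{\left(J \right)} = -4$ ($I{\left(J \right)} = \frac{1}{- \frac{1}{4} + \left(J - J\right)} = \frac{1}{\left(-1\right) \frac{1}{4} + 0} = \frac{1}{- \frac{1}{4} + 0} = \frac{1}{- \frac{1}{4}} = -4$)
$\frac{1}{I{\left(E \right)}} = \frac{1}{-4} = - \frac{1}{4}$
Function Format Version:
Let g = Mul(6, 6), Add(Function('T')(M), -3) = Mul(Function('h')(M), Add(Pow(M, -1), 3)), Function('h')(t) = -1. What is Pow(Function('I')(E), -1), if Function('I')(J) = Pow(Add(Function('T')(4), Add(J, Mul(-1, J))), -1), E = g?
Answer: Rational(-1, 4) ≈ -0.25000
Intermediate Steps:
Function('T')(M) = Mul(-1, Pow(M, -1)) (Function('T')(M) = Add(3, Mul(-1, Add(Pow(M, -1), 3))) = Add(3, Mul(-1, Add(3, Pow(M, -1)))) = Add(3, Add(-3, Mul(-1, Pow(M, -1)))) = Mul(-1, Pow(M, -1)))
g = 36
E = 36
Function('I')(J) = -4 (Function('I')(J) = Pow(Add(Mul(-1, Pow(4, -1)), Add(J, Mul(-1, J))), -1) = Pow(Add(Mul(-1, Rational(1, 4)), 0), -1) = Pow(Add(Rational(-1, 4), 0), -1) = Pow(Rational(-1, 4), -1) = -4)
Pow(Function('I')(E), -1) = Pow(-4, -1) = Rational(-1, 4)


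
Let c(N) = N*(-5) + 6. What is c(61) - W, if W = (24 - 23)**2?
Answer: -300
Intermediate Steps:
c(N) = 6 - 5*N (c(N) = -5*N + 6 = 6 - 5*N)
W = 1 (W = 1**2 = 1)
c(61) - W = (6 - 5*61) - 1*1 = (6 - 305) - 1 = -299 - 1 = -300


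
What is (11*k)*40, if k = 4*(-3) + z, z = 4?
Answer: -3520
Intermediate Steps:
k = -8 (k = 4*(-3) + 4 = -12 + 4 = -8)
(11*k)*40 = (11*(-8))*40 = -88*40 = -3520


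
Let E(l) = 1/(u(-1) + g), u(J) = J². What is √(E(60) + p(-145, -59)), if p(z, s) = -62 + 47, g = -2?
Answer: 4*I ≈ 4.0*I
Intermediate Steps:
E(l) = -1 (E(l) = 1/((-1)² - 2) = 1/(1 - 2) = 1/(-1) = -1)
p(z, s) = -15
√(E(60) + p(-145, -59)) = √(-1 - 15) = √(-16) = 4*I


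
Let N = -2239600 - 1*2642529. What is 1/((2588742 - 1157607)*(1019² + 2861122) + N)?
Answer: 1/5580681721076 ≈ 1.7919e-13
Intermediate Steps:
N = -4882129 (N = -2239600 - 2642529 = -4882129)
1/((2588742 - 1157607)*(1019² + 2861122) + N) = 1/((2588742 - 1157607)*(1019² + 2861122) - 4882129) = 1/(1431135*(1038361 + 2861122) - 4882129) = 1/(1431135*3899483 - 4882129) = 1/(5580686603205 - 4882129) = 1/5580681721076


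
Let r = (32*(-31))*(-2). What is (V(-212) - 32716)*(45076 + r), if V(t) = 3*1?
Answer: -1539473780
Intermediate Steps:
V(t) = 3
r = 1984 (r = -992*(-2) = 1984)
(V(-212) - 32716)*(45076 + r) = (3 - 32716)*(45076 + 1984) = -32713*47060 = -1539473780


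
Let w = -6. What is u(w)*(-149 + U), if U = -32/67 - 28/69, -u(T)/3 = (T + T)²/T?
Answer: -16629864/1541 ≈ -10792.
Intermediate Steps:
u(T) = -12*T (u(T) = -3*(T + T)²/T = -3*(2*T)²/T = -3*4*T²/T = -12*T)
U = -4084/4623 (U = -32*1/67 - 28*1/69 = -32/67 - 28/69 = -4084/4623 ≈ -0.88341)
u(w)*(-149 + U) = (-12*(-6))*(-149 - 4084/4623) = 72*(-692911/4623) = -16629864/1541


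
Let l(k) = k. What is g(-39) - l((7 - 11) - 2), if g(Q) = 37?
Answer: 43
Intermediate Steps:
g(-39) - l((7 - 11) - 2) = 37 - ((7 - 11) - 2) = 37 - (-4 - 2) = 37 - 1*(-6) = 37 + 6 = 43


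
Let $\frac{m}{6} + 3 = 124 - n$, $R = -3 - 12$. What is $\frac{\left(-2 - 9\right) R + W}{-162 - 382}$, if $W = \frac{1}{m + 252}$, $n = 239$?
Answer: $- \frac{75239}{248064} \approx -0.3033$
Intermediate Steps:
$R = -15$ ($R = -3 - 12 = -15$)
$m = -708$ ($m = -18 + 6 \left(124 - 239\right) = -18 + 6 \left(-115\right) = -18 - 690 = -708$)
$W = - \frac{1}{456}$ ($W = \frac{1}{-708 + 252} = \frac{1}{-456} = - \frac{1}{456} \approx -0.002193$)
$\frac{\left(-2 - 9\right) R + W}{-162 - 382} = \frac{\left(-2 - 9\right) \left(-15\right) - \frac{1}{456}}{-162 - 382} = \frac{\left(-11\right) \left(-15\right) - \frac{1}{456}}{-544} = \left(165 - \frac{1}{456}\right) \left(- \frac{1}{544}\right) = \frac{75239}{456} \left(- \frac{1}{544}\right) = - \frac{75239}{248064}$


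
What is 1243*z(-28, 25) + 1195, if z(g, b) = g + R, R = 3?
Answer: -29880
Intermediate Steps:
z(g, b) = 3 + g (z(g, b) = g + 3 = 3 + g)
1243*z(-28, 25) + 1195 = 1243*(3 - 28) + 1195 = 1243*(-25) + 1195 = -31075 + 1195 = -29880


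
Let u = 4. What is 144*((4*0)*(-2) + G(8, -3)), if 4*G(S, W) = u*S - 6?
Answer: 936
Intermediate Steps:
G(S, W) = -3/2 + S (G(S, W) = (4*S - 6)/4 = (-6 + 4*S)/4 = -3/2 + S)
144*((4*0)*(-2) + G(8, -3)) = 144*((4*0)*(-2) + (-3/2 + 8)) = 144*(0*(-2) + 13/2) = 144*(0 + 13/2) = 144*(13/2) = 936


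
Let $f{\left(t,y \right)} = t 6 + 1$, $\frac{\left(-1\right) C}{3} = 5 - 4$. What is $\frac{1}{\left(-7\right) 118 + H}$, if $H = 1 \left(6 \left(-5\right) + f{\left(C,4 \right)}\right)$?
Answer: $- \frac{1}{873} \approx -0.0011455$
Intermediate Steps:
$C = -3$ ($C = - 3 \left(5 - 4\right) = \left(-3\right) 1 = -3$)
$f{\left(t,y \right)} = 1 + 6 t$ ($f{\left(t,y \right)} = 6 t + 1 = 1 + 6 t$)
$H = -47$ ($H = 1 \left(6 \left(-5\right) + \left(1 + 6 \left(-3\right)\right)\right) = 1 \left(-30 + \left(1 - 18\right)\right) = 1 \left(-30 - 17\right) = 1 \left(-47\right) = -47$)
$\frac{1}{\left(-7\right) 118 + H} = \frac{1}{\left(-7\right) 118 - 47} = \frac{1}{-826 - 47} = \frac{1}{-873} = - \frac{1}{873}$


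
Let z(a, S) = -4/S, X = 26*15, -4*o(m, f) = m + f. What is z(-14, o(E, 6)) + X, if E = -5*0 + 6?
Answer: 1174/3 ≈ 391.33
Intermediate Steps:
E = 6 (E = 0 + 6 = 6)
o(m, f) = -f/4 - m/4 (o(m, f) = -(m + f)/4 = -(f + m)/4 = -f/4 - m/4)
X = 390
z(-14, o(E, 6)) + X = -4/(-¼*6 - ¼*6) + 390 = -4/(-3/2 - 3/2) + 390 = -4/(-3) + 390 = -4*(-⅓) + 390 = 4/3 + 390 = 1174/3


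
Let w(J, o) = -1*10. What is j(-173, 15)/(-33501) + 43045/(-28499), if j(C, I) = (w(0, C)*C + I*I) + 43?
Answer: -499663849/318248333 ≈ -1.5700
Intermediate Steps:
w(J, o) = -10
j(C, I) = 43 + I**2 - 10*C (j(C, I) = (-10*C + I*I) + 43 = (-10*C + I**2) + 43 = (I**2 - 10*C) + 43 = 43 + I**2 - 10*C)
j(-173, 15)/(-33501) + 43045/(-28499) = (43 + 15**2 - 10*(-173))/(-33501) + 43045/(-28499) = (43 + 225 + 1730)*(-1/33501) + 43045*(-1/28499) = 1998*(-1/33501) - 43045/28499 = -666/11167 - 43045/28499 = -499663849/318248333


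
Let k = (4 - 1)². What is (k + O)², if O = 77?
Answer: 7396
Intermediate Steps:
k = 9 (k = 3² = 9)
(k + O)² = (9 + 77)² = 86² = 7396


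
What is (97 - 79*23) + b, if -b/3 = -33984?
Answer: 100232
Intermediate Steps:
b = 101952 (b = -3*(-33984) = 101952)
(97 - 79*23) + b = (97 - 79*23) + 101952 = (97 - 1817) + 101952 = -1720 + 101952 = 100232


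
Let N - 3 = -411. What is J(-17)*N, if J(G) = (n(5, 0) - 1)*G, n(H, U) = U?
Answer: -6936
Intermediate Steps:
N = -408 (N = 3 - 411 = -408)
J(G) = -G (J(G) = (0 - 1)*G = -G)
J(-17)*N = -1*(-17)*(-408) = 17*(-408) = -6936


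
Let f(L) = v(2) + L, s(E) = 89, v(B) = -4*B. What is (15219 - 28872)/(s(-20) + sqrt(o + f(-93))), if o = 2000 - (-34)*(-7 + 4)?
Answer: -1215117/6124 + 13653*sqrt(1797)/6124 ≈ -103.91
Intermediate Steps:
o = 1898 (o = 2000 - (-34)*(-3) = 2000 - 1*102 = 2000 - 102 = 1898)
f(L) = -8 + L (f(L) = -4*2 + L = -8 + L)
(15219 - 28872)/(s(-20) + sqrt(o + f(-93))) = (15219 - 28872)/(89 + sqrt(1898 + (-8 - 93))) = -13653/(89 + sqrt(1898 - 101)) = -13653/(89 + sqrt(1797))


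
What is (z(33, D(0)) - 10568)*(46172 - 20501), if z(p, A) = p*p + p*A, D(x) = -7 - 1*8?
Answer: -256042554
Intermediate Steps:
D(x) = -15 (D(x) = -7 - 8 = -15)
z(p, A) = p² + A*p
(z(33, D(0)) - 10568)*(46172 - 20501) = (33*(-15 + 33) - 10568)*(46172 - 20501) = (33*18 - 10568)*25671 = (594 - 10568)*25671 = -9974*25671 = -256042554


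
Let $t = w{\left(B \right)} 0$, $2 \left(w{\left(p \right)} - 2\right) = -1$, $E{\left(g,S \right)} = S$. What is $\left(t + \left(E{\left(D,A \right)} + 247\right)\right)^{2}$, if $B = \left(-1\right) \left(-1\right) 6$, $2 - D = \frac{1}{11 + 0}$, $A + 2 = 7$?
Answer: $63504$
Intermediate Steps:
$A = 5$ ($A = -2 + 7 = 5$)
$D = \frac{21}{11}$ ($D = 2 - \frac{1}{11 + 0} = 2 - \frac{1}{11} = \frac{21}{11} \approx 1.9091$)
$B = 6$ ($B = 1 \cdot 6 = 6$)
$w{\left(p \right)} = \frac{3}{2}$ ($w{\left(p \right)} = 2 + \frac{1}{2} \left(-1\right) = 2 - \frac{1}{2} = \frac{3}{2}$)
$t = 0$ ($t = \frac{3}{2} \cdot 0 = 0$)
$\left(t + \left(E{\left(D,A \right)} + 247\right)\right)^{2} = \left(0 + \left(5 + 247\right)\right)^{2} = \left(0 + 252\right)^{2} = 252^{2} = 63504$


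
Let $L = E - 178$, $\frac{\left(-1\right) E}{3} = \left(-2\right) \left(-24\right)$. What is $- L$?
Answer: $322$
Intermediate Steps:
$E = -144$ ($E = - 3 \left(\left(-2\right) \left(-24\right)\right) = \left(-3\right) 48 = -144$)
$L = -322$ ($L = -144 - 178 = -322$)
$- L = \left(-1\right) \left(-322\right) = 322$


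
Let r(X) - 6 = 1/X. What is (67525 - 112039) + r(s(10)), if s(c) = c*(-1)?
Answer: -445081/10 ≈ -44508.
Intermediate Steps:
s(c) = -c
r(X) = 6 + 1/X
(67525 - 112039) + r(s(10)) = (67525 - 112039) + (6 + 1/(-1*10)) = -44514 + (6 + 1/(-10)) = -44514 + (6 - 1/10) = -44514 + 59/10 = -445081/10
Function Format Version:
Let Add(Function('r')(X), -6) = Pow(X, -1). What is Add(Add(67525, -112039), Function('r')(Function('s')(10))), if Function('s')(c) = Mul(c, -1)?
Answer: Rational(-445081, 10) ≈ -44508.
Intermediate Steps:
Function('s')(c) = Mul(-1, c)
Function('r')(X) = Add(6, Pow(X, -1))
Add(Add(67525, -112039), Function('r')(Function('s')(10))) = Add(Add(67525, -112039), Add(6, Pow(Mul(-1, 10), -1))) = Add(-44514, Add(6, Pow(-10, -1))) = Add(-44514, Add(6, Rational(-1, 10))) = Add(-44514, Rational(59, 10)) = Rational(-445081, 10)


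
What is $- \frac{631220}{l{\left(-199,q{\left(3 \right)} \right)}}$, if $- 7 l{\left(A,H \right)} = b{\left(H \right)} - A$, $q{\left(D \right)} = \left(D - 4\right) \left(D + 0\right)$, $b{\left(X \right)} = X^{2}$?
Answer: $\frac{1104635}{52} \approx 21243.0$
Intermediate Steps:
$q{\left(D \right)} = D \left(-4 + D\right)$ ($q{\left(D \right)} = \left(-4 + D\right) D = D \left(-4 + D\right)$)
$l{\left(A,H \right)} = - \frac{H^{2}}{7} + \frac{A}{7}$ ($l{\left(A,H \right)} = - \frac{H^{2} - A}{7} = - \frac{H^{2}}{7} + \frac{A}{7}$)
$- \frac{631220}{l{\left(-199,q{\left(3 \right)} \right)}} = - \frac{631220}{- \frac{\left(3 \left(-4 + 3\right)\right)^{2}}{7} + \frac{1}{7} \left(-199\right)} = - \frac{631220}{- \frac{\left(3 \left(-1\right)\right)^{2}}{7} - \frac{199}{7}} = - \frac{631220}{- \frac{\left(-3\right)^{2}}{7} - \frac{199}{7}} = - \frac{631220}{\left(- \frac{1}{7}\right) 9 - \frac{199}{7}} = - \frac{631220}{- \frac{9}{7} - \frac{199}{7}} = - \frac{631220}{- \frac{208}{7}} = \left(-631220\right) \left(- \frac{7}{208}\right) = \frac{1104635}{52}$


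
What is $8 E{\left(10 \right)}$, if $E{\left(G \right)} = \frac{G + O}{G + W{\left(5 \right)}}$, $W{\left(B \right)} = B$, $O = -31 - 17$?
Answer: $- \frac{304}{15} \approx -20.267$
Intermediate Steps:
$O = -48$
$E{\left(G \right)} = \frac{-48 + G}{5 + G}$ ($E{\left(G \right)} = \frac{G - 48}{G + 5} = \frac{-48 + G}{5 + G}$)
$8 E{\left(10 \right)} = 8 \frac{-48 + 10}{5 + 10} = 8 \cdot \frac{1}{15} \left(-38\right) = 8 \left(- \frac{38}{15}\right) = - \frac{304}{15}$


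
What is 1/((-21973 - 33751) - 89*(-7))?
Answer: -1/55101 ≈ -1.8148e-5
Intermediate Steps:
1/((-21973 - 33751) - 89*(-7)) = 1/(-55724 + 623) = 1/(-55101) = -1/55101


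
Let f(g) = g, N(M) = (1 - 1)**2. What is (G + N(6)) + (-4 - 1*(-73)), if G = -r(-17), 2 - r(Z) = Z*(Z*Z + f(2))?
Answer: -4880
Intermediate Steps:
N(M) = 0 (N(M) = 0**2 = 0)
r(Z) = 2 - Z*(2 + Z**2) (r(Z) = 2 - Z*(Z*Z + 2) = 2 - Z*(Z**2 + 2) = 2 - Z*(2 + Z**2))
G = -4949 (G = -(2 - 1*(-17)**3 - 2*(-17)) = -(2 - 1*(-4913) + 34) = -(2 + 4913 + 34) = -1*4949 = -4949)
(G + N(6)) + (-4 - 1*(-73)) = (-4949 + 0) + (-4 - 1*(-73)) = -4949 + (-4 + 73) = -4949 + 69 = -4880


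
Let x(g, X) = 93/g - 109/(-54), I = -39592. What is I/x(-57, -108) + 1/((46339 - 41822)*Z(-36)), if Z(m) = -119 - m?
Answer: -15229406696509/148839667 ≈ -1.0232e+5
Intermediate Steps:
x(g, X) = 109/54 + 93/g (x(g, X) = 93/g - 109*(-1/54) = 93/g + 109/54 = 109/54 + 93/g)
I/x(-57, -108) + 1/((46339 - 41822)*Z(-36)) = -39592/(109/54 + 93/(-57)) + 1/((46339 - 41822)*(-119 - 1*(-36))) = -39592/(109/54 + 93*(-1/57)) + 1/(4517*(-119 + 36)) = -39592/(109/54 - 31/19) + (1/4517)/(-83) = -39592/397/1026 + (1/4517)*(-1/83) = -39592*1026/397 - 1/374911 = -40621392/397 - 1/374911 = -15229406696509/148839667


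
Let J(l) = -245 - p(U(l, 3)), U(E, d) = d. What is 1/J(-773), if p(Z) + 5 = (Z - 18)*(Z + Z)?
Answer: -1/150 ≈ -0.0066667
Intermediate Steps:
p(Z) = -5 + 2*Z*(-18 + Z) (p(Z) = -5 + (Z - 18)*(Z + Z) = -5 + (-18 + Z)*(2*Z) = -5 + 2*Z*(-18 + Z))
J(l) = -150 (J(l) = -245 - (-5 - 36*3 + 2*3²) = -245 - (-5 - 108 + 2*9) = -245 - (-5 - 108 + 18) = -245 - 1*(-95) = -245 + 95 = -150)
1/J(-773) = 1/(-150) = -1/150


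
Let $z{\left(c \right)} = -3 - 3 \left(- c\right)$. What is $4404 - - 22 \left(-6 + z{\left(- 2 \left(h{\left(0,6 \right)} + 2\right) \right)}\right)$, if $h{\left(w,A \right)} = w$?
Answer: $3942$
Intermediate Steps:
$z{\left(c \right)} = -3 + 3 c$
$4404 - - 22 \left(-6 + z{\left(- 2 \left(h{\left(0,6 \right)} + 2\right) \right)}\right) = 4404 - - 22 \left(-6 + \left(-3 + 3 \left(- 2 \left(0 + 2\right)\right)\right)\right) = 4404 - - 22 \left(-6 + \left(-3 + 3 \left(\left(-2\right) 2\right)\right)\right) = 4404 - - 22 \left(-6 + \left(-3 + 3 \left(-4\right)\right)\right) = 4404 - - 22 \left(-6 - 15\right) = 4404 - \left(-22\right) \left(-21\right) = 4404 - 462 = 3942$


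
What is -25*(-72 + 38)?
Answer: 850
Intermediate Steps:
-25*(-72 + 38) = -25*(-34) = 850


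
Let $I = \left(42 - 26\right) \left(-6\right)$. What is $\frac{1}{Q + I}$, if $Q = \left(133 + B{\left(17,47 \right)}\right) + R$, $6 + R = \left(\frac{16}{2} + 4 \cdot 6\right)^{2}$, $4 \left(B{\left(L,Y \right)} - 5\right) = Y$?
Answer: $\frac{4}{4287} \approx 0.00093305$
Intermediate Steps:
$B{\left(L,Y \right)} = 5 + \frac{Y}{4}$
$R = 1018$ ($R = -6 + \left(\frac{16}{2} + 4 \cdot 6\right)^{2} = -6 + \left(16 \cdot \frac{1}{2} + 24\right)^{2} = -6 + \left(8 + 24\right)^{2} = -6 + 32^{2} = -6 + 1024 = 1018$)
$I = -96$ ($I = 16 \left(-6\right) = -96$)
$Q = \frac{4671}{4}$ ($Q = \left(133 + \left(5 + \frac{1}{4} \cdot 47\right)\right) + 1018 = \left(133 + \left(5 + \frac{47}{4}\right)\right) + 1018 = \left(133 + \frac{67}{4}\right) + 1018 = \frac{599}{4} + 1018 = \frac{4671}{4} \approx 1167.8$)
$\frac{1}{Q + I} = \frac{1}{\frac{4671}{4} - 96} = \frac{1}{\frac{4287}{4}} = \frac{4}{4287}$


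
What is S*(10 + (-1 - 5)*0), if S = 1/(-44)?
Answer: -5/22 ≈ -0.22727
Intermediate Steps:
S = -1/44 ≈ -0.022727
S*(10 + (-1 - 5)*0) = -(10 + (-1 - 5)*0)/44 = -(10 - 6*0)/44 = -(10 + 0)/44 = -1/44*10 = -5/22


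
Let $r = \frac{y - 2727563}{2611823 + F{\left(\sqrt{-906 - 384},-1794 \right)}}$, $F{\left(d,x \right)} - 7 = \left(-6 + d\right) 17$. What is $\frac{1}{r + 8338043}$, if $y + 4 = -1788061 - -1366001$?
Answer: $\frac{101743851488455554}{848344485997834890890941} - \frac{4118743 i \sqrt{1290}}{36478812897906900308310463} \approx 1.1993 \cdot 10^{-7} - 4.0553 \cdot 10^{-18} i$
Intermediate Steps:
$y = -422064$ ($y = -4 - 422060 = -422064$)
$F{\left(d,x \right)} = -95 + 17 d$ ($F{\left(d,x \right)} = 7 + \left(-6 + d\right) 17 = 7 + \left(-102 + 17 d\right) = -95 + 17 d$)
$r = - \frac{3149627}{2611728 + 17 i \sqrt{1290}}$ ($r = \frac{-422064 - 2727563}{2611823 - \left(95 - 17 \sqrt{-906 - 384}\right)} = - \frac{3149627}{2611823 - \left(95 - 17 \sqrt{-906 - 384}\right)} = - \frac{3149627}{2611823 - \left(95 - 17 \sqrt{-1290}\right)} = - \frac{3149627}{2611823 - \left(95 - 17 i \sqrt{1290}\right)} = - \frac{3149627}{2611728 + 17 i \sqrt{1290}} \approx -1.206 + 0.00028193 i$)
$\frac{1}{r + 8338043} = \frac{1}{\left(- \frac{105461141352}{87450301523} + \frac{4118743 i \sqrt{1290}}{524701809138}\right) + 8338043} = \frac{1}{\frac{729164269000598137}{87450301523} + \frac{4118743 i \sqrt{1290}}{524701809138}}$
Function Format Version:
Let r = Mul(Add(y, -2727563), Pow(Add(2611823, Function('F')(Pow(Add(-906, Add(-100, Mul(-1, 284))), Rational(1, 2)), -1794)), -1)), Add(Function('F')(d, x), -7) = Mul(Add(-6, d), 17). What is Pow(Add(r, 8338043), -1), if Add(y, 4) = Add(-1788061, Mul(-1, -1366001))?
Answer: Add(Rational(101743851488455554, 848344485997834890890941), Mul(Rational(-4118743, 36478812897906900308310463), I, Pow(1290, Rational(1, 2)))) ≈ Add(1.1993e-7, Mul(-4.0553e-18, I))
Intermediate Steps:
y = -422064 (y = Add(-4, Add(-1788061, Mul(-1, -1366001))) = Add(-4, Add(-1788061, 1366001)) = Add(-4, -422060) = -422064)
Function('F')(d, x) = Add(-95, Mul(17, d)) (Function('F')(d, x) = Add(7, Mul(Add(-6, d), 17)) = Add(7, Add(-102, Mul(17, d))) = Add(-95, Mul(17, d)))
r = Mul(-3149627, Pow(Add(2611728, Mul(17, I, Pow(1290, Rational(1, 2)))), -1)) (r = Mul(Add(-422064, -2727563), Pow(Add(2611823, Add(-95, Mul(17, Pow(Add(-906, Add(-100, Mul(-1, 284))), Rational(1, 2))))), -1)) = Mul(-3149627, Pow(Add(2611823, Add(-95, Mul(17, Pow(Add(-906, Add(-100, -284)), Rational(1, 2))))), -1)) = Mul(-3149627, Pow(Add(2611823, Add(-95, Mul(17, Pow(Add(-906, -384), Rational(1, 2))))), -1)) = Mul(-3149627, Pow(Add(2611823, Add(-95, Mul(17, Pow(-1290, Rational(1, 2))))), -1)) = Mul(-3149627, Pow(Add(2611823, Add(-95, Mul(17, Mul(I, Pow(1290, Rational(1, 2)))))), -1)) = Mul(-3149627, Pow(Add(2611823, Add(-95, Mul(17, I, Pow(1290, Rational(1, 2))))), -1)) = Mul(-3149627, Pow(Add(2611728, Mul(17, I, Pow(1290, Rational(1, 2)))), -1)) ≈ Add(-1.2060, Mul(0.00028193, I)))
Pow(Add(r, 8338043), -1) = Pow(Add(Add(Rational(-105461141352, 87450301523), Mul(Rational(4118743, 524701809138), I, Pow(1290, Rational(1, 2)))), 8338043), -1) = Pow(Add(Rational(729164269000598137, 87450301523), Mul(Rational(4118743, 524701809138), I, Pow(1290, Rational(1, 2)))), -1)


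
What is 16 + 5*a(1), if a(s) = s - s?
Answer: 16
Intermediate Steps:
a(s) = 0
16 + 5*a(1) = 16 + 5*0 = 16 + 0 = 16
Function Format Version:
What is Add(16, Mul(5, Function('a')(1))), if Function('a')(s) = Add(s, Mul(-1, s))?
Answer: 16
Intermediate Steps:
Function('a')(s) = 0
Add(16, Mul(5, Function('a')(1))) = Add(16, Mul(5, 0)) = Add(16, 0) = 16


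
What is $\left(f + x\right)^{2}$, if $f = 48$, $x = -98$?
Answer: $2500$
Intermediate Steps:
$\left(f + x\right)^{2} = \left(48 - 98\right)^{2} = \left(-50\right)^{2} = 2500$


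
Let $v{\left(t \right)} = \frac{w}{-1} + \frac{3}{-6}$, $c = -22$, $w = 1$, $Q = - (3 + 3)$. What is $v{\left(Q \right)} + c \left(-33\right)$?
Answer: $\frac{1449}{2} \approx 724.5$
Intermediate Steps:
$Q = -6$ ($Q = \left(-1\right) 6 = -6$)
$v{\left(t \right)} = - \frac{3}{2}$ ($v{\left(t \right)} = 1 \frac{1}{-1} + \frac{3}{-6} = 1 \left(-1\right) + 3 \left(- \frac{1}{6}\right) = -1 - \frac{1}{2} = - \frac{3}{2}$)
$v{\left(Q \right)} + c \left(-33\right) = - \frac{3}{2} - -726 = - \frac{3}{2} + 726 = \frac{1449}{2}$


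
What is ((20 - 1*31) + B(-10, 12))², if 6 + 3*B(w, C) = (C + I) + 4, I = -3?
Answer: 676/9 ≈ 75.111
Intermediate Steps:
B(w, C) = -5/3 + C/3 (B(w, C) = -2 + ((C - 3) + 4)/3 = -2 + ((-3 + C) + 4)/3 = -2 + (1 + C)/3 = -2 + (⅓ + C/3) = -5/3 + C/3)
((20 - 1*31) + B(-10, 12))² = ((20 - 1*31) + (-5/3 + (⅓)*12))² = ((20 - 31) + (-5/3 + 4))² = (-11 + 7/3)² = (-26/3)² = 676/9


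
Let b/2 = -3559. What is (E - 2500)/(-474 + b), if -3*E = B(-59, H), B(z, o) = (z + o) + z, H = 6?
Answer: 1847/5694 ≈ 0.32438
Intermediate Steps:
b = -7118 (b = 2*(-3559) = -7118)
B(z, o) = o + 2*z (B(z, o) = (o + z) + z = o + 2*z)
E = 112/3 (E = -(6 + 2*(-59))/3 = -(6 - 118)/3 = -⅓*(-112) = 112/3 ≈ 37.333)
(E - 2500)/(-474 + b) = (112/3 - 2500)/(-474 - 7118) = -7388/3/(-7592) = -7388/3*(-1/7592) = 1847/5694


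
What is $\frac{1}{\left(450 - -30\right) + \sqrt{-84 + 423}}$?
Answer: $\frac{160}{76687} - \frac{\sqrt{339}}{230061} \approx 0.0020064$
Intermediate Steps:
$\frac{1}{\left(450 - -30\right) + \sqrt{-84 + 423}} = \frac{1}{\left(450 + 30\right) + \sqrt{339}} = \frac{1}{480 + \sqrt{339}}$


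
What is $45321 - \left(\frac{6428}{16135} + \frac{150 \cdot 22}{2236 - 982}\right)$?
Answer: $\frac{13892903483}{306565} \approx 45318.0$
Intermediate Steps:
$45321 - \left(\frac{6428}{16135} + \frac{150 \cdot 22}{2236 - 982}\right) = 45321 - \left(6428 \cdot \frac{1}{16135} + \frac{3300}{2236 - 982}\right) = 45321 - \left(\frac{6428}{16135} + \frac{3300}{1254}\right) = 45321 - \left(\frac{6428}{16135} + 3300 \cdot \frac{1}{1254}\right) = 45321 - \left(\frac{6428}{16135} + \frac{50}{19}\right) = 45321 - \frac{928882}{306565} = \frac{13892903483}{306565}$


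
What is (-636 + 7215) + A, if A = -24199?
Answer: -17620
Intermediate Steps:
(-636 + 7215) + A = (-636 + 7215) - 24199 = 6579 - 24199 = -17620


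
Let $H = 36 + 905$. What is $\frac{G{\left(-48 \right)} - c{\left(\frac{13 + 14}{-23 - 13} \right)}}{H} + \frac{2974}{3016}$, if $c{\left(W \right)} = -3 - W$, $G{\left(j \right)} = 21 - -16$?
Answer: $\frac{364614}{354757} \approx 1.0278$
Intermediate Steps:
$G{\left(j \right)} = 37$ ($G{\left(j \right)} = 21 + 16 = 37$)
$H = 941$
$\frac{G{\left(-48 \right)} - c{\left(\frac{13 + 14}{-23 - 13} \right)}}{H} + \frac{2974}{3016} = \frac{37 - \left(-3 - \frac{13 + 14}{-23 - 13}\right)}{941} + \frac{2974}{3016} = \left(37 - \left(-3 - \frac{27}{-36}\right)\right) \frac{1}{941} + 2974 \cdot \frac{1}{3016} = \left(37 - \left(-3 - 27 \left(- \frac{1}{36}\right)\right)\right) \frac{1}{941} + \frac{1487}{1508} = \left(37 - \left(-3 - - \frac{3}{4}\right)\right) \frac{1}{941} + \frac{1487}{1508} = \left(37 - \left(-3 + \frac{3}{4}\right)\right) \frac{1}{941} + \frac{1487}{1508} = \left(37 - - \frac{9}{4}\right) \frac{1}{941} + \frac{1487}{1508} = \left(37 + \frac{9}{4}\right) \frac{1}{941} + \frac{1487}{1508} = \frac{157}{4} \cdot \frac{1}{941} + \frac{1487}{1508} = \frac{157}{3764} + \frac{1487}{1508} = \frac{364614}{354757}$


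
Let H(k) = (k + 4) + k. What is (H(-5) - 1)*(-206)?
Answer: 1442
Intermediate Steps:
H(k) = 4 + 2*k (H(k) = (4 + k) + k = 4 + 2*k)
(H(-5) - 1)*(-206) = ((4 + 2*(-5)) - 1)*(-206) = ((4 - 10) - 1)*(-206) = (-6 - 1)*(-206) = -7*(-206) = 1442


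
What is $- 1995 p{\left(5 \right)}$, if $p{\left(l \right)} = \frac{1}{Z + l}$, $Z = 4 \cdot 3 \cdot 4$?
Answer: $- \frac{1995}{53} \approx -37.641$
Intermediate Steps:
$Z = 48$ ($Z = 12 \cdot 4 = 48$)
$p{\left(l \right)} = \frac{1}{48 + l}$
$- 1995 p{\left(5 \right)} = - \frac{1995}{48 + 5} = - \frac{1995}{53}$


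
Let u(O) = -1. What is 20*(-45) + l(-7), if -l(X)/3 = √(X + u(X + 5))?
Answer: -900 - 6*I*√2 ≈ -900.0 - 8.4853*I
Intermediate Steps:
l(X) = -3*√(-1 + X) (l(X) = -3*√(X - 1) = -3*√(-1 + X))
20*(-45) + l(-7) = 20*(-45) - 3*√(-1 - 7) = -900 - 6*I*√2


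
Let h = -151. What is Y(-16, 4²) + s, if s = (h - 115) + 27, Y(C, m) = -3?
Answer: -242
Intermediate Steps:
s = -239 (s = (-151 - 115) + 27 = -266 + 27 = -239)
Y(-16, 4²) + s = -3 - 239 = -242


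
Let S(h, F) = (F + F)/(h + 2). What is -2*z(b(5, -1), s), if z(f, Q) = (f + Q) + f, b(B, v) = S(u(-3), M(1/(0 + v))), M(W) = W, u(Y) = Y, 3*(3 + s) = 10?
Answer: -26/3 ≈ -8.6667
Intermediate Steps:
s = ⅓ (s = -3 + (⅓)*10 = -3 + 10/3 = ⅓ ≈ 0.33333)
S(h, F) = 2*F/(2 + h) (S(h, F) = (2*F)/(2 + h) = 2*F/(2 + h))
b(B, v) = -2/v (b(B, v) = 2/((0 + v)*(2 - 3)) = 2/(v*(-1)) = 2*(-1)/v = -2/v)
z(f, Q) = Q + 2*f (z(f, Q) = (Q + f) + f = Q + 2*f)
-2*z(b(5, -1), s) = -2*(⅓ + 2*(-2/(-1))) = -2*(⅓ + 2*(-2*(-1))) = -2*(⅓ + 2*2) = -2*(⅓ + 4) = -2*13/3 = -26/3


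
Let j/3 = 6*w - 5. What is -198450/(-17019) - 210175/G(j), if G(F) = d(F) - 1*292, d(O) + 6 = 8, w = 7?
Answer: 80767085/109678 ≈ 736.40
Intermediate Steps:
d(O) = 2 (d(O) = -6 + 8 = 2)
j = 111 (j = 3*(6*7 - 5) = 3*(42 - 5) = 3*37 = 111)
G(F) = -290 (G(F) = 2 - 1*292 = 2 - 292 = -290)
-198450/(-17019) - 210175/G(j) = -198450/(-17019) - 210175/(-290) = -198450*(-1/17019) - 210175*(-1/290) = 22050/1891 + 42035/58 = 80767085/109678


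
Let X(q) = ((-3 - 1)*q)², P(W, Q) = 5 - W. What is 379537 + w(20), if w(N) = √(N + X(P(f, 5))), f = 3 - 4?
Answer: 379537 + 2*√149 ≈ 3.7956e+5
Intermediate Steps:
f = -1
X(q) = 16*q² (X(q) = (-4*q)² = 16*q²)
w(N) = √(576 + N) (w(N) = √(N + 16*(5 - 1*(-1))²) = √(N + 16*(5 + 1)²) = √(N + 16*6²) = √(N + 16*36) = √(N + 576) = √(576 + N))
379537 + w(20) = 379537 + √(576 + 20) = 379537 + √596 = 379537 + 2*√149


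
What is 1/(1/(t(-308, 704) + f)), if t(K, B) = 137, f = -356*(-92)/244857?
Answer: 33578161/244857 ≈ 137.13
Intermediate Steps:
f = 32752/244857 (f = 32752*(1/244857) = 32752/244857 ≈ 0.13376)
1/(1/(t(-308, 704) + f)) = 1/(1/(137 + 32752/244857)) = 1/(1/(33578161/244857)) = 1/(244857/33578161) = 33578161/244857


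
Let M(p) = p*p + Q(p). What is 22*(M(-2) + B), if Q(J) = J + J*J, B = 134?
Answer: 3080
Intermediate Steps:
Q(J) = J + J**2
M(p) = p**2 + p*(1 + p) (M(p) = p*p + p*(1 + p) = p**2 + p*(1 + p))
22*(M(-2) + B) = 22*(-2*(1 + 2*(-2)) + 134) = 22*(-2*(1 - 4) + 134) = 22*(-2*(-3) + 134) = 22*(6 + 134) = 22*140 = 3080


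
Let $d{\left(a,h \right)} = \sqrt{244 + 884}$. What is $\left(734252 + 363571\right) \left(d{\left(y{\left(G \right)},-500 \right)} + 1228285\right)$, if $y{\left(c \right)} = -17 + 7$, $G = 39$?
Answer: $1348439523555 + 2195646 \sqrt{282} \approx 1.3485 \cdot 10^{12}$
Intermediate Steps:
$y{\left(c \right)} = -10$
$d{\left(a,h \right)} = 2 \sqrt{282}$ ($d{\left(a,h \right)} = \sqrt{1128} = 2 \sqrt{282}$)
$\left(734252 + 363571\right) \left(d{\left(y{\left(G \right)},-500 \right)} + 1228285\right) = \left(734252 + 363571\right) \left(2 \sqrt{282} + 1228285\right) = 1097823 \left(1228285 + 2 \sqrt{282}\right) = 1348439523555 + 2195646 \sqrt{282}$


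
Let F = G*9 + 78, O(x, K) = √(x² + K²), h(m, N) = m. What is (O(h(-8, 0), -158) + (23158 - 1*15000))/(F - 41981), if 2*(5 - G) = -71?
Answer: -16316/83077 - 4*√6257/83077 ≈ -0.20020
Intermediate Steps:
G = 81/2 (G = 5 - ½*(-71) = 5 + 71/2 = 81/2 ≈ 40.500)
O(x, K) = √(K² + x²)
F = 885/2 (F = (81/2)*9 + 78 = 729/2 + 78 = 885/2 ≈ 442.50)
(O(h(-8, 0), -158) + (23158 - 1*15000))/(F - 41981) = (√((-158)² + (-8)²) + (23158 - 1*15000))/(885/2 - 41981) = (√(24964 + 64) + (23158 - 15000))/(-83077/2) = (√25028 + 8158)*(-2/83077) = (2*√6257 + 8158)*(-2/83077) = (8158 + 2*√6257)*(-2/83077) = -16316/83077 - 4*√6257/83077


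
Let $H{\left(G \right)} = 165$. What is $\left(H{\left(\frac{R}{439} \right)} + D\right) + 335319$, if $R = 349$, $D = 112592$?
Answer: $448076$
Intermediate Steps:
$\left(H{\left(\frac{R}{439} \right)} + D\right) + 335319 = \left(165 + 112592\right) + 335319 = 112757 + 335319 = 448076$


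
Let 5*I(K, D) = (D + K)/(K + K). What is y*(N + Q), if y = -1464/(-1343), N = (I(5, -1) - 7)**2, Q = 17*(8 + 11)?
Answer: 339361056/839375 ≈ 404.30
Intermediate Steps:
I(K, D) = (D + K)/(10*K) (I(K, D) = ((D + K)/(K + K))/5 = ((D + K)/((2*K)))/5 = ((D + K)*(1/(2*K)))/5 = ((D + K)/(2*K))/5 = (D + K)/(10*K))
Q = 323 (Q = 17*19 = 323)
N = 29929/625 (N = ((1/10)*(-1 + 5)/5 - 7)**2 = ((1/10)*(1/5)*4 - 7)**2 = (2/25 - 7)**2 = (-173/25)**2 = 29929/625 ≈ 47.886)
y = 1464/1343 (y = -1464*(-1/1343) = 1464/1343 ≈ 1.0901)
y*(N + Q) = 1464*(29929/625 + 323)/1343 = (1464/1343)*(231804/625) = 339361056/839375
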